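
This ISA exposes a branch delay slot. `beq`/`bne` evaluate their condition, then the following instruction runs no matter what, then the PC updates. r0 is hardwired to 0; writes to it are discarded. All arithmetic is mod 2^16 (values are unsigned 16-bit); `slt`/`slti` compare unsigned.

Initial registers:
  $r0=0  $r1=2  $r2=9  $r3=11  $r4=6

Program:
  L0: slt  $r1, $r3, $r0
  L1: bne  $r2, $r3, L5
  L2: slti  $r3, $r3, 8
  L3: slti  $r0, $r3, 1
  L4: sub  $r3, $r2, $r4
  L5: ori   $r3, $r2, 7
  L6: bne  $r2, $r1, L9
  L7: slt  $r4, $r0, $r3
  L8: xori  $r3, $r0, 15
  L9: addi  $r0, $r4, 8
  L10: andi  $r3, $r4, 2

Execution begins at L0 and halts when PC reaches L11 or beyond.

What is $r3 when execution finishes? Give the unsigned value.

0

  step pc=0: slt  $r1, $r3, $r0  regs=(0,0,9,11,6)
  step pc=1: bne  $r2, $r3, L5  cond=T  regs=(0,0,9,11,6)
  step pc=2: slti  $r3, $r3, 8  regs=(0,0,9,0,6)
  step pc=5: ori   $r3, $r2, 7  regs=(0,0,9,15,6)
  step pc=6: bne  $r2, $r1, L9  cond=T  regs=(0,0,9,15,6)
  step pc=7: slt  $r4, $r0, $r3  regs=(0,0,9,15,1)
  step pc=9: addi  $r0, $r4, 8  regs=(0,0,9,15,1)
  step pc=10: andi  $r3, $r4, 2  regs=(0,0,9,0,1)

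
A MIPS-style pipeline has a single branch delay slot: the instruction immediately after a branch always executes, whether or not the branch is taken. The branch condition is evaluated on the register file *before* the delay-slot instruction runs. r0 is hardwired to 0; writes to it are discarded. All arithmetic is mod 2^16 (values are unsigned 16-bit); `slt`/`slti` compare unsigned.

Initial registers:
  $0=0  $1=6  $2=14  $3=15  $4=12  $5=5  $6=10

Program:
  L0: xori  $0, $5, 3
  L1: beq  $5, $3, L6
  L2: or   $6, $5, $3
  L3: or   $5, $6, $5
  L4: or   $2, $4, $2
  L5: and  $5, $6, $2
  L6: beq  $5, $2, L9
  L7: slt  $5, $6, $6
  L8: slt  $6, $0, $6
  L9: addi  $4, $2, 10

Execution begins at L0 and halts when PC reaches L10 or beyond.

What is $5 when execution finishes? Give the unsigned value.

  step pc=0: xori  $0, $5, 3  regs=(0,6,14,15,12,5,10)
  step pc=1: beq  $5, $3, L6  cond=F  regs=(0,6,14,15,12,5,10)
  step pc=2: or   $6, $5, $3  regs=(0,6,14,15,12,5,15)
  step pc=3: or   $5, $6, $5  regs=(0,6,14,15,12,15,15)
  step pc=4: or   $2, $4, $2  regs=(0,6,14,15,12,15,15)
  step pc=5: and  $5, $6, $2  regs=(0,6,14,15,12,14,15)
  step pc=6: beq  $5, $2, L9  cond=T  regs=(0,6,14,15,12,14,15)
  step pc=7: slt  $5, $6, $6  regs=(0,6,14,15,12,0,15)
  step pc=9: addi  $4, $2, 10  regs=(0,6,14,15,24,0,15)

0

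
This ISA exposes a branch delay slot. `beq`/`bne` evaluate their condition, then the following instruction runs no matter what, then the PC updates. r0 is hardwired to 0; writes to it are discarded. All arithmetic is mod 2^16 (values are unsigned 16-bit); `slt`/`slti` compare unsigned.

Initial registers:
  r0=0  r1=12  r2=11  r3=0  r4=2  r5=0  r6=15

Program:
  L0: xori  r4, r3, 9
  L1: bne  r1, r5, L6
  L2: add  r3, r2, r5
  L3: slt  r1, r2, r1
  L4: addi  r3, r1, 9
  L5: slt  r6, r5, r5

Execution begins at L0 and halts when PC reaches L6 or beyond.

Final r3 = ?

PC=0  xori  r4, r3, 9        | r0=0 r1=12 r2=11 r3=0 r4=9 r5=0 r6=15
PC=1  bne  r1, r5, L6        | r0=0 r1=12 r2=11 r3=0 r4=9 r5=0 r6=15  [TAKEN]
PC=2  add  r3, r2, r5        | r0=0 r1=12 r2=11 r3=11 r4=9 r5=0 r6=15

11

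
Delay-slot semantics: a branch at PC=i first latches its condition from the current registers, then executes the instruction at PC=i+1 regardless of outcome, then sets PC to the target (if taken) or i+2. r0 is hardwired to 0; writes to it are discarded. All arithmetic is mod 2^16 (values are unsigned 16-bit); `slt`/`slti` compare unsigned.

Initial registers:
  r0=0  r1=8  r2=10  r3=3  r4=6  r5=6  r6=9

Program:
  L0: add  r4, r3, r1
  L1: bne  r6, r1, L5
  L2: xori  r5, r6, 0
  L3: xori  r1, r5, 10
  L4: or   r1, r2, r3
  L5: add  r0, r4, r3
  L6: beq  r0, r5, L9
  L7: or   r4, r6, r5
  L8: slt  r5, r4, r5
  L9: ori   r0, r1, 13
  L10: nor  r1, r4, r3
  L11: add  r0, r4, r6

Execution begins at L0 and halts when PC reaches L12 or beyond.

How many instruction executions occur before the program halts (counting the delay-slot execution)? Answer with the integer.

10

#0 add  r4, r3, r1 ; 0/8/10/3/11/6/9
#1 bne  r6, r1, L5 ; 0/8/10/3/11/6/9 ; →target
#2 xori  r5, r6, 0 ; 0/8/10/3/11/9/9
#5 add  r0, r4, r3 ; 0/8/10/3/11/9/9
#6 beq  r0, r5, L9 ; 0/8/10/3/11/9/9 ; →fallthru
#7 or   r4, r6, r5 ; 0/8/10/3/9/9/9
#8 slt  r5, r4, r5 ; 0/8/10/3/9/0/9
#9 ori   r0, r1, 13 ; 0/8/10/3/9/0/9
#10 nor  r1, r4, r3 ; 0/65524/10/3/9/0/9
#11 add  r0, r4, r6 ; 0/65524/10/3/9/0/9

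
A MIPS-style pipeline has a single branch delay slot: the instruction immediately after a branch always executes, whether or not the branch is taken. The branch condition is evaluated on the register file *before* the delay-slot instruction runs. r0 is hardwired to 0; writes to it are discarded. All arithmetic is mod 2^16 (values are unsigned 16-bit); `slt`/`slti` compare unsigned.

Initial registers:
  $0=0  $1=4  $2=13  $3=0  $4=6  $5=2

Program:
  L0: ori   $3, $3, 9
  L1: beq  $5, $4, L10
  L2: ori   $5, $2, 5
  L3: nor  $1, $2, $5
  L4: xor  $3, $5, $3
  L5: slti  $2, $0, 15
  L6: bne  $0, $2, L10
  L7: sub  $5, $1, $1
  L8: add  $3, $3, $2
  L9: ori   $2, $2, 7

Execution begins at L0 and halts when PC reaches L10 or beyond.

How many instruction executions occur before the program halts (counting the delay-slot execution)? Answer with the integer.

8

PC=0  ori   $3, $3, 9        | $0=0 $1=4 $2=13 $3=9 $4=6 $5=2
PC=1  beq  $5, $4, L10       | $0=0 $1=4 $2=13 $3=9 $4=6 $5=2  [not taken]
PC=2  ori   $5, $2, 5        | $0=0 $1=4 $2=13 $3=9 $4=6 $5=13
PC=3  nor  $1, $2, $5        | $0=0 $1=65522 $2=13 $3=9 $4=6 $5=13
PC=4  xor  $3, $5, $3        | $0=0 $1=65522 $2=13 $3=4 $4=6 $5=13
PC=5  slti  $2, $0, 15       | $0=0 $1=65522 $2=1 $3=4 $4=6 $5=13
PC=6  bne  $0, $2, L10       | $0=0 $1=65522 $2=1 $3=4 $4=6 $5=13  [TAKEN]
PC=7  sub  $5, $1, $1        | $0=0 $1=65522 $2=1 $3=4 $4=6 $5=0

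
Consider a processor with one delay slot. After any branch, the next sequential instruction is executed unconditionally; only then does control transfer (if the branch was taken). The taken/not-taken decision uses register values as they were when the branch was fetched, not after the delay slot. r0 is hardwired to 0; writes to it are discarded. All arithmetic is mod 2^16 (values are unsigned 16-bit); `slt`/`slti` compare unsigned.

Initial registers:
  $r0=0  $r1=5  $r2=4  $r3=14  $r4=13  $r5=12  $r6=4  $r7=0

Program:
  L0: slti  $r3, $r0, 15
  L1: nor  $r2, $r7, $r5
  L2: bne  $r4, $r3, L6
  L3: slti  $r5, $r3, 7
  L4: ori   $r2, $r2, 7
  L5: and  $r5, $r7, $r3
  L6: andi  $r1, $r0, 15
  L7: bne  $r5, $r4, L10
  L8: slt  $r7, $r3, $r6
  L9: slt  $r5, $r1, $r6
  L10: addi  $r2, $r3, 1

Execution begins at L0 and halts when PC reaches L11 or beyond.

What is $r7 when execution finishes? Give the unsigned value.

  step pc=0: slti  $r3, $r0, 15  regs=(0,5,4,1,13,12,4,0)
  step pc=1: nor  $r2, $r7, $r5  regs=(0,5,65523,1,13,12,4,0)
  step pc=2: bne  $r4, $r3, L6  cond=T  regs=(0,5,65523,1,13,12,4,0)
  step pc=3: slti  $r5, $r3, 7  regs=(0,5,65523,1,13,1,4,0)
  step pc=6: andi  $r1, $r0, 15  regs=(0,0,65523,1,13,1,4,0)
  step pc=7: bne  $r5, $r4, L10  cond=T  regs=(0,0,65523,1,13,1,4,0)
  step pc=8: slt  $r7, $r3, $r6  regs=(0,0,65523,1,13,1,4,1)
  step pc=10: addi  $r2, $r3, 1  regs=(0,0,2,1,13,1,4,1)

1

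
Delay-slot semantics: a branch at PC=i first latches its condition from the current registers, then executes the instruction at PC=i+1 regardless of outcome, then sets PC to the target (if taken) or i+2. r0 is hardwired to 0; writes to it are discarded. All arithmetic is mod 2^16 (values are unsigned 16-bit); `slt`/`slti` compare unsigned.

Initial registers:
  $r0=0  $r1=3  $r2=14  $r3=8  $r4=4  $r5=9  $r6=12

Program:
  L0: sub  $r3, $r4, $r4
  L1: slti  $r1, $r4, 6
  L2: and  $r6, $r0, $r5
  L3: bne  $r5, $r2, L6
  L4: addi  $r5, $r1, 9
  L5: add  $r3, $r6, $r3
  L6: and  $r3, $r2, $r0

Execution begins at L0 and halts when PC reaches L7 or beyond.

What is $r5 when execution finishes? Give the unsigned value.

[0] sub  $r3, $r4, $r4  →  {$r0:0, $r1:3, $r2:14, $r3:0, $r4:4, $r5:9, $r6:12}
[1] slti  $r1, $r4, 6  →  {$r0:0, $r1:1, $r2:14, $r3:0, $r4:4, $r5:9, $r6:12}
[2] and  $r6, $r0, $r5  →  {$r0:0, $r1:1, $r2:14, $r3:0, $r4:4, $r5:9, $r6:0}
[3] bne  $r5, $r2, L6  →  {$r0:0, $r1:1, $r2:14, $r3:0, $r4:4, $r5:9, $r6:0}  ⟨branch taken⟩
[4] addi  $r5, $r1, 9  →  {$r0:0, $r1:1, $r2:14, $r3:0, $r4:4, $r5:10, $r6:0}
[6] and  $r3, $r2, $r0  →  {$r0:0, $r1:1, $r2:14, $r3:0, $r4:4, $r5:10, $r6:0}

10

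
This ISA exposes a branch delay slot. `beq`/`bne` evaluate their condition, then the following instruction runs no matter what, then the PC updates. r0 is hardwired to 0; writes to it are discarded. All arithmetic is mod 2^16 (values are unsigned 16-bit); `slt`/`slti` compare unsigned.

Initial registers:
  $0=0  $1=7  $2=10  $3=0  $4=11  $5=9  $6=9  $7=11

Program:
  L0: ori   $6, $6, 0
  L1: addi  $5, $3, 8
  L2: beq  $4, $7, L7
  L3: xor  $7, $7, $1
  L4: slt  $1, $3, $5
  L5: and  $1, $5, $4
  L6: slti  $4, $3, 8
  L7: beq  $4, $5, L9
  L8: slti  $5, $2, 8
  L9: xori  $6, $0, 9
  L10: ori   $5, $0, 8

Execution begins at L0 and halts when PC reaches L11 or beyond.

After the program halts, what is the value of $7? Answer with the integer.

12

#0 ori   $6, $6, 0 ; 0/7/10/0/11/9/9/11
#1 addi  $5, $3, 8 ; 0/7/10/0/11/8/9/11
#2 beq  $4, $7, L7 ; 0/7/10/0/11/8/9/11 ; →target
#3 xor  $7, $7, $1 ; 0/7/10/0/11/8/9/12
#7 beq  $4, $5, L9 ; 0/7/10/0/11/8/9/12 ; →fallthru
#8 slti  $5, $2, 8 ; 0/7/10/0/11/0/9/12
#9 xori  $6, $0, 9 ; 0/7/10/0/11/0/9/12
#10 ori   $5, $0, 8 ; 0/7/10/0/11/8/9/12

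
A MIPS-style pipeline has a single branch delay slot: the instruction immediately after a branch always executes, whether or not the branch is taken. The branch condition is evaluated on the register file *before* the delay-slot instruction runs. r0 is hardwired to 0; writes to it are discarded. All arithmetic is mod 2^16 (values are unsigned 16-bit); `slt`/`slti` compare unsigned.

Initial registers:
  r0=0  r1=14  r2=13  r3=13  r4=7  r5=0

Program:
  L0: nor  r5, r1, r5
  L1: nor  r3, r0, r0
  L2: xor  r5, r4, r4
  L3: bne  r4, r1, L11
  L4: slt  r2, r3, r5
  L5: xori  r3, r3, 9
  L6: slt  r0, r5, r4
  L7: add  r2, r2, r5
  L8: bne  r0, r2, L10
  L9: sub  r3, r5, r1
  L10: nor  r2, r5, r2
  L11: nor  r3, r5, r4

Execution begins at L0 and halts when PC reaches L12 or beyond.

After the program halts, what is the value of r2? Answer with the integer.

[0] nor  r5, r1, r5  →  {r0:0, r1:14, r2:13, r3:13, r4:7, r5:65521}
[1] nor  r3, r0, r0  →  {r0:0, r1:14, r2:13, r3:65535, r4:7, r5:65521}
[2] xor  r5, r4, r4  →  {r0:0, r1:14, r2:13, r3:65535, r4:7, r5:0}
[3] bne  r4, r1, L11  →  {r0:0, r1:14, r2:13, r3:65535, r4:7, r5:0}  ⟨branch taken⟩
[4] slt  r2, r3, r5  →  {r0:0, r1:14, r2:0, r3:65535, r4:7, r5:0}
[11] nor  r3, r5, r4  →  {r0:0, r1:14, r2:0, r3:65528, r4:7, r5:0}

0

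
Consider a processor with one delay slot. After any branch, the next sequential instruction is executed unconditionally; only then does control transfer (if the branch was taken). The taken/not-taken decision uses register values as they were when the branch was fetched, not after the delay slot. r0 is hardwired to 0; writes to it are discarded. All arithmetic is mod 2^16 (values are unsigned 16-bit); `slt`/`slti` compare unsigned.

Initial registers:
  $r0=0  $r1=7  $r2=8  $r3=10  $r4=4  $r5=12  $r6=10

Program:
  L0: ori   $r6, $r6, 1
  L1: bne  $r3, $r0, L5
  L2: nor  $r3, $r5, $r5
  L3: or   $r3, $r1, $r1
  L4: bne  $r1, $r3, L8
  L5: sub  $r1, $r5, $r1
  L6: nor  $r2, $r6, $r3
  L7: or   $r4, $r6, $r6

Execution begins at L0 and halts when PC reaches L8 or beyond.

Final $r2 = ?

4

#0 ori   $r6, $r6, 1 ; 0/7/8/10/4/12/11
#1 bne  $r3, $r0, L5 ; 0/7/8/10/4/12/11 ; →target
#2 nor  $r3, $r5, $r5 ; 0/7/8/65523/4/12/11
#5 sub  $r1, $r5, $r1 ; 0/5/8/65523/4/12/11
#6 nor  $r2, $r6, $r3 ; 0/5/4/65523/4/12/11
#7 or   $r4, $r6, $r6 ; 0/5/4/65523/11/12/11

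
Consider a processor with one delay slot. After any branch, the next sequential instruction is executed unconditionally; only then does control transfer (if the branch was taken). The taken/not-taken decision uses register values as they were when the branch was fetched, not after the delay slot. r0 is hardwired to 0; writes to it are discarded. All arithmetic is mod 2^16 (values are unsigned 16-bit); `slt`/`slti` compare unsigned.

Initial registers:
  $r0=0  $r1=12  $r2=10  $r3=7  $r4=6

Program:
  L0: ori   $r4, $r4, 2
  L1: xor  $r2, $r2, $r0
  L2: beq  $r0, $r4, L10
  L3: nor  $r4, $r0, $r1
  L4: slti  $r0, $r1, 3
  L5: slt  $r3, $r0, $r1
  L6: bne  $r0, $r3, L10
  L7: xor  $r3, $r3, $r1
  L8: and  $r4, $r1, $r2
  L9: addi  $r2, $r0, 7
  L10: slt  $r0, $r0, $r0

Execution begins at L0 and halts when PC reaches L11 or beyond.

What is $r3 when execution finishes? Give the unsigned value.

#0 ori   $r4, $r4, 2 ; 0/12/10/7/6
#1 xor  $r2, $r2, $r0 ; 0/12/10/7/6
#2 beq  $r0, $r4, L10 ; 0/12/10/7/6 ; →fallthru
#3 nor  $r4, $r0, $r1 ; 0/12/10/7/65523
#4 slti  $r0, $r1, 3 ; 0/12/10/7/65523
#5 slt  $r3, $r0, $r1 ; 0/12/10/1/65523
#6 bne  $r0, $r3, L10 ; 0/12/10/1/65523 ; →target
#7 xor  $r3, $r3, $r1 ; 0/12/10/13/65523
#10 slt  $r0, $r0, $r0 ; 0/12/10/13/65523

13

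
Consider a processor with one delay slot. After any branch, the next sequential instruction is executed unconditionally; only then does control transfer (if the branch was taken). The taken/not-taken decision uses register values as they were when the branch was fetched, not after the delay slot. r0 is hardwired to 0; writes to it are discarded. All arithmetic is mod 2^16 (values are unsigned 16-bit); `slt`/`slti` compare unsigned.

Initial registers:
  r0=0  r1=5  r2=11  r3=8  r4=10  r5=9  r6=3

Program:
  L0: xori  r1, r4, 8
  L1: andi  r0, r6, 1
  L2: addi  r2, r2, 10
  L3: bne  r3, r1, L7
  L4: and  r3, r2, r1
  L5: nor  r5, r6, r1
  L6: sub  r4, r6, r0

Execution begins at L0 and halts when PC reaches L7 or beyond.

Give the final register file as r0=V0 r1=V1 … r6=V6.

  step pc=0: xori  r1, r4, 8  regs=(0,2,11,8,10,9,3)
  step pc=1: andi  r0, r6, 1  regs=(0,2,11,8,10,9,3)
  step pc=2: addi  r2, r2, 10  regs=(0,2,21,8,10,9,3)
  step pc=3: bne  r3, r1, L7  cond=T  regs=(0,2,21,8,10,9,3)
  step pc=4: and  r3, r2, r1  regs=(0,2,21,0,10,9,3)

r0=0 r1=2 r2=21 r3=0 r4=10 r5=9 r6=3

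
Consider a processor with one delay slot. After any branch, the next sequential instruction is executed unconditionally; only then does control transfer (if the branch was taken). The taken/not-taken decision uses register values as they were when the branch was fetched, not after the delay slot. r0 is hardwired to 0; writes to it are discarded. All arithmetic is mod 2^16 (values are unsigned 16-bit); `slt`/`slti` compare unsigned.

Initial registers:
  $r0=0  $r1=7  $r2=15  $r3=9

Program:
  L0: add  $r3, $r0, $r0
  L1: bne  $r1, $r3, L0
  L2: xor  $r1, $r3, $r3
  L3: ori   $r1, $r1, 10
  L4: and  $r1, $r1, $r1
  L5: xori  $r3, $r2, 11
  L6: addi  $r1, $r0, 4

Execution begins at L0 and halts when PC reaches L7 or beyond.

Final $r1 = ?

[0] add  $r3, $r0, $r0  →  {$r0:0, $r1:7, $r2:15, $r3:0}
[1] bne  $r1, $r3, L0  →  {$r0:0, $r1:7, $r2:15, $r3:0}  ⟨branch taken⟩
[2] xor  $r1, $r3, $r3  →  {$r0:0, $r1:0, $r2:15, $r3:0}
[0] add  $r3, $r0, $r0  →  {$r0:0, $r1:0, $r2:15, $r3:0}
[1] bne  $r1, $r3, L0  →  {$r0:0, $r1:0, $r2:15, $r3:0}  ⟨branch fallthrough⟩
[2] xor  $r1, $r3, $r3  →  {$r0:0, $r1:0, $r2:15, $r3:0}
[3] ori   $r1, $r1, 10  →  {$r0:0, $r1:10, $r2:15, $r3:0}
[4] and  $r1, $r1, $r1  →  {$r0:0, $r1:10, $r2:15, $r3:0}
[5] xori  $r3, $r2, 11  →  {$r0:0, $r1:10, $r2:15, $r3:4}
[6] addi  $r1, $r0, 4  →  {$r0:0, $r1:4, $r2:15, $r3:4}

4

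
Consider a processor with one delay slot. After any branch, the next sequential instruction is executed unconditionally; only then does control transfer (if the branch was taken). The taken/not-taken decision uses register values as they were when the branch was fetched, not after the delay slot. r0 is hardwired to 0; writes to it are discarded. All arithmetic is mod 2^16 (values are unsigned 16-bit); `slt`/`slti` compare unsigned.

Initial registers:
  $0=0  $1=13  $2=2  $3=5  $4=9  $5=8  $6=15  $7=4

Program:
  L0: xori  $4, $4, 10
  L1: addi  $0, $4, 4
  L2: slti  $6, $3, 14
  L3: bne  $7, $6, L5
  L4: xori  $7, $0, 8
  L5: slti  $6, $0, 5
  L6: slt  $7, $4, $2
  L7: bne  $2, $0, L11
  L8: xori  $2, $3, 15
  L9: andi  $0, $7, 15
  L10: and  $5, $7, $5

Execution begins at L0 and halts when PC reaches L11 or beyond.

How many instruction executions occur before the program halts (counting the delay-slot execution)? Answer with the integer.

PC=0  xori  $4, $4, 10       | $0=0 $1=13 $2=2 $3=5 $4=3 $5=8 $6=15 $7=4
PC=1  addi  $0, $4, 4        | $0=0 $1=13 $2=2 $3=5 $4=3 $5=8 $6=15 $7=4
PC=2  slti  $6, $3, 14       | $0=0 $1=13 $2=2 $3=5 $4=3 $5=8 $6=1 $7=4
PC=3  bne  $7, $6, L5        | $0=0 $1=13 $2=2 $3=5 $4=3 $5=8 $6=1 $7=4  [TAKEN]
PC=4  xori  $7, $0, 8        | $0=0 $1=13 $2=2 $3=5 $4=3 $5=8 $6=1 $7=8
PC=5  slti  $6, $0, 5        | $0=0 $1=13 $2=2 $3=5 $4=3 $5=8 $6=1 $7=8
PC=6  slt  $7, $4, $2        | $0=0 $1=13 $2=2 $3=5 $4=3 $5=8 $6=1 $7=0
PC=7  bne  $2, $0, L11       | $0=0 $1=13 $2=2 $3=5 $4=3 $5=8 $6=1 $7=0  [TAKEN]
PC=8  xori  $2, $3, 15       | $0=0 $1=13 $2=10 $3=5 $4=3 $5=8 $6=1 $7=0

9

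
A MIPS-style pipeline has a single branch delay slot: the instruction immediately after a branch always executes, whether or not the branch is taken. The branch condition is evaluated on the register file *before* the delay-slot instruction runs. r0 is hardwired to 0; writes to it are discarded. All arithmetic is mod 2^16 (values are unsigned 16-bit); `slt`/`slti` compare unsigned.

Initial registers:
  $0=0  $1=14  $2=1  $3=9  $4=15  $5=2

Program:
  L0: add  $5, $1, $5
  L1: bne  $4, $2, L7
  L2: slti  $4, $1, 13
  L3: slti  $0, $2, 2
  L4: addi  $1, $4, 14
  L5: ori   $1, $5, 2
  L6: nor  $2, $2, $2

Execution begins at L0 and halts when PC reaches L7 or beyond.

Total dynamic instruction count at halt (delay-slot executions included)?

3

[0] add  $5, $1, $5  →  {$0:0, $1:14, $2:1, $3:9, $4:15, $5:16}
[1] bne  $4, $2, L7  →  {$0:0, $1:14, $2:1, $3:9, $4:15, $5:16}  ⟨branch taken⟩
[2] slti  $4, $1, 13  →  {$0:0, $1:14, $2:1, $3:9, $4:0, $5:16}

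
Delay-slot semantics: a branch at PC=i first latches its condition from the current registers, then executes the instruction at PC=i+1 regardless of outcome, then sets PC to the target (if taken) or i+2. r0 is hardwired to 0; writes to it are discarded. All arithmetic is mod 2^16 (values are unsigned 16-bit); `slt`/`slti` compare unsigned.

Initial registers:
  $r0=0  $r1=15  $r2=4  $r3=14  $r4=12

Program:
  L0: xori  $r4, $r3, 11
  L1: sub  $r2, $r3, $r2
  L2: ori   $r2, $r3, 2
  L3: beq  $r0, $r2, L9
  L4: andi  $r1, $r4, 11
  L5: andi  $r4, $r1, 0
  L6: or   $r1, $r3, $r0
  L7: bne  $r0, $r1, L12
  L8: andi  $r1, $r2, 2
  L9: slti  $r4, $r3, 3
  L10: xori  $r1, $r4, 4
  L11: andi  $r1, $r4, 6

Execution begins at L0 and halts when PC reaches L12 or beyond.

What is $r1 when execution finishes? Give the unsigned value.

2

  step pc=0: xori  $r4, $r3, 11  regs=(0,15,4,14,5)
  step pc=1: sub  $r2, $r3, $r2  regs=(0,15,10,14,5)
  step pc=2: ori   $r2, $r3, 2  regs=(0,15,14,14,5)
  step pc=3: beq  $r0, $r2, L9  cond=F  regs=(0,15,14,14,5)
  step pc=4: andi  $r1, $r4, 11  regs=(0,1,14,14,5)
  step pc=5: andi  $r4, $r1, 0  regs=(0,1,14,14,0)
  step pc=6: or   $r1, $r3, $r0  regs=(0,14,14,14,0)
  step pc=7: bne  $r0, $r1, L12  cond=T  regs=(0,14,14,14,0)
  step pc=8: andi  $r1, $r2, 2  regs=(0,2,14,14,0)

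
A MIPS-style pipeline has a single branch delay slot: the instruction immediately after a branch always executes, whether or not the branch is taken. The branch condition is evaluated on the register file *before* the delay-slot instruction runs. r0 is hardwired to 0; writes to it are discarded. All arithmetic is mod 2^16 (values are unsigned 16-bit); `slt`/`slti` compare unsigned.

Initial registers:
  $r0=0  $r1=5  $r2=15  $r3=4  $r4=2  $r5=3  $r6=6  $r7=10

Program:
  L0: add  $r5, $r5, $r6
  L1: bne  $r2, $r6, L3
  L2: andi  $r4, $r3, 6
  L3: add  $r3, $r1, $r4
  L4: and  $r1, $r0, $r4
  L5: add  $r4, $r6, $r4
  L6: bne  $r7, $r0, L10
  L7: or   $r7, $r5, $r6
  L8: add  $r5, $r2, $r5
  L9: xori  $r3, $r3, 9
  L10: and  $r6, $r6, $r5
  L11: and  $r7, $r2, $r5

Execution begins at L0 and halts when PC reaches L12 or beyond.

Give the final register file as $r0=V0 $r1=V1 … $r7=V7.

#0 add  $r5, $r5, $r6 ; 0/5/15/4/2/9/6/10
#1 bne  $r2, $r6, L3 ; 0/5/15/4/2/9/6/10 ; →target
#2 andi  $r4, $r3, 6 ; 0/5/15/4/4/9/6/10
#3 add  $r3, $r1, $r4 ; 0/5/15/9/4/9/6/10
#4 and  $r1, $r0, $r4 ; 0/0/15/9/4/9/6/10
#5 add  $r4, $r6, $r4 ; 0/0/15/9/10/9/6/10
#6 bne  $r7, $r0, L10 ; 0/0/15/9/10/9/6/10 ; →target
#7 or   $r7, $r5, $r6 ; 0/0/15/9/10/9/6/15
#10 and  $r6, $r6, $r5 ; 0/0/15/9/10/9/0/15
#11 and  $r7, $r2, $r5 ; 0/0/15/9/10/9/0/9

$r0=0 $r1=0 $r2=15 $r3=9 $r4=10 $r5=9 $r6=0 $r7=9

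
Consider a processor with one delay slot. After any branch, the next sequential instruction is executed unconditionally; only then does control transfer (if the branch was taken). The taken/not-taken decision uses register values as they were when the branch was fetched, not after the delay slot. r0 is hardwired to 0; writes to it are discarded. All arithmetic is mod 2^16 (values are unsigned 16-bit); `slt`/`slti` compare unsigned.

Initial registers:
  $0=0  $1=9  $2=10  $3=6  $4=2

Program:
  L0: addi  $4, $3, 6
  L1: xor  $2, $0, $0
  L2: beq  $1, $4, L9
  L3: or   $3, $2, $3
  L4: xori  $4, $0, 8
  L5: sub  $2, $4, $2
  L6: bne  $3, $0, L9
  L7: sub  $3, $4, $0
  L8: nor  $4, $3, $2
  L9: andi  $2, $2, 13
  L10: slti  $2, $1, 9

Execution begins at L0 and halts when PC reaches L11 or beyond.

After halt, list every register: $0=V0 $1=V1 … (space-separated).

#0 addi  $4, $3, 6 ; 0/9/10/6/12
#1 xor  $2, $0, $0 ; 0/9/0/6/12
#2 beq  $1, $4, L9 ; 0/9/0/6/12 ; →fallthru
#3 or   $3, $2, $3 ; 0/9/0/6/12
#4 xori  $4, $0, 8 ; 0/9/0/6/8
#5 sub  $2, $4, $2 ; 0/9/8/6/8
#6 bne  $3, $0, L9 ; 0/9/8/6/8 ; →target
#7 sub  $3, $4, $0 ; 0/9/8/8/8
#9 andi  $2, $2, 13 ; 0/9/8/8/8
#10 slti  $2, $1, 9 ; 0/9/0/8/8

$0=0 $1=9 $2=0 $3=8 $4=8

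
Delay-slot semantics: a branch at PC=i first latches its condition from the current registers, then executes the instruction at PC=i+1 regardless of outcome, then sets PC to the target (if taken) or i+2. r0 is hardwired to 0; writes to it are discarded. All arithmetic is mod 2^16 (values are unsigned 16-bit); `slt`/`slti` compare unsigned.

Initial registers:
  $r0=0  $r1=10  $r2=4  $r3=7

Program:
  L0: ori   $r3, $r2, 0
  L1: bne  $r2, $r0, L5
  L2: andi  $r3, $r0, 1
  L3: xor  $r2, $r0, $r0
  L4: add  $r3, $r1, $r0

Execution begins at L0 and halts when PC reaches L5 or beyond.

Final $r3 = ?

0

[0] ori   $r3, $r2, 0  →  {$r0:0, $r1:10, $r2:4, $r3:4}
[1] bne  $r2, $r0, L5  →  {$r0:0, $r1:10, $r2:4, $r3:4}  ⟨branch taken⟩
[2] andi  $r3, $r0, 1  →  {$r0:0, $r1:10, $r2:4, $r3:0}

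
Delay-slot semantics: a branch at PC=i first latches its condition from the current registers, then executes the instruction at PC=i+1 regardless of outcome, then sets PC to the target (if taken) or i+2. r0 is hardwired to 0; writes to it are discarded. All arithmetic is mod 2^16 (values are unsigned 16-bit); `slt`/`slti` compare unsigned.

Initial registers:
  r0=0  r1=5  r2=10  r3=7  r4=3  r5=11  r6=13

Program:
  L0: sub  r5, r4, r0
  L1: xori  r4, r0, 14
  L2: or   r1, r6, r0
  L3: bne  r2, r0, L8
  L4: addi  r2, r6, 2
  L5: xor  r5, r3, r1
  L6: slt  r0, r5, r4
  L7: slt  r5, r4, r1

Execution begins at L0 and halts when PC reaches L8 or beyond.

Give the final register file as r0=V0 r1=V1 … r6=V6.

r0=0 r1=13 r2=15 r3=7 r4=14 r5=3 r6=13

PC=0  sub  r5, r4, r0        | r0=0 r1=5 r2=10 r3=7 r4=3 r5=3 r6=13
PC=1  xori  r4, r0, 14       | r0=0 r1=5 r2=10 r3=7 r4=14 r5=3 r6=13
PC=2  or   r1, r6, r0        | r0=0 r1=13 r2=10 r3=7 r4=14 r5=3 r6=13
PC=3  bne  r2, r0, L8        | r0=0 r1=13 r2=10 r3=7 r4=14 r5=3 r6=13  [TAKEN]
PC=4  addi  r2, r6, 2        | r0=0 r1=13 r2=15 r3=7 r4=14 r5=3 r6=13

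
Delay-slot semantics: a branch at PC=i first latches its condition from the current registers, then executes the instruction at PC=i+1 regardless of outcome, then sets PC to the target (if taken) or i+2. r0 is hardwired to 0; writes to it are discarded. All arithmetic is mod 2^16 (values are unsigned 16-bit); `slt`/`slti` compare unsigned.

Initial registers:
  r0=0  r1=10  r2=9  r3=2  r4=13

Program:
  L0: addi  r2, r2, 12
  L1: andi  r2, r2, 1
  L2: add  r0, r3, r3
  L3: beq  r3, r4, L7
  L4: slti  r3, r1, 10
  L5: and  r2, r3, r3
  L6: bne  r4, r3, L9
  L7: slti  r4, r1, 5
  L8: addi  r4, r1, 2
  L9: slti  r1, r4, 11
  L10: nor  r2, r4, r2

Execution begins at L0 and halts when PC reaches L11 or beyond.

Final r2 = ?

[0] addi  r2, r2, 12  →  {r0:0, r1:10, r2:21, r3:2, r4:13}
[1] andi  r2, r2, 1  →  {r0:0, r1:10, r2:1, r3:2, r4:13}
[2] add  r0, r3, r3  →  {r0:0, r1:10, r2:1, r3:2, r4:13}
[3] beq  r3, r4, L7  →  {r0:0, r1:10, r2:1, r3:2, r4:13}  ⟨branch fallthrough⟩
[4] slti  r3, r1, 10  →  {r0:0, r1:10, r2:1, r3:0, r4:13}
[5] and  r2, r3, r3  →  {r0:0, r1:10, r2:0, r3:0, r4:13}
[6] bne  r4, r3, L9  →  {r0:0, r1:10, r2:0, r3:0, r4:13}  ⟨branch taken⟩
[7] slti  r4, r1, 5  →  {r0:0, r1:10, r2:0, r3:0, r4:0}
[9] slti  r1, r4, 11  →  {r0:0, r1:1, r2:0, r3:0, r4:0}
[10] nor  r2, r4, r2  →  {r0:0, r1:1, r2:65535, r3:0, r4:0}

65535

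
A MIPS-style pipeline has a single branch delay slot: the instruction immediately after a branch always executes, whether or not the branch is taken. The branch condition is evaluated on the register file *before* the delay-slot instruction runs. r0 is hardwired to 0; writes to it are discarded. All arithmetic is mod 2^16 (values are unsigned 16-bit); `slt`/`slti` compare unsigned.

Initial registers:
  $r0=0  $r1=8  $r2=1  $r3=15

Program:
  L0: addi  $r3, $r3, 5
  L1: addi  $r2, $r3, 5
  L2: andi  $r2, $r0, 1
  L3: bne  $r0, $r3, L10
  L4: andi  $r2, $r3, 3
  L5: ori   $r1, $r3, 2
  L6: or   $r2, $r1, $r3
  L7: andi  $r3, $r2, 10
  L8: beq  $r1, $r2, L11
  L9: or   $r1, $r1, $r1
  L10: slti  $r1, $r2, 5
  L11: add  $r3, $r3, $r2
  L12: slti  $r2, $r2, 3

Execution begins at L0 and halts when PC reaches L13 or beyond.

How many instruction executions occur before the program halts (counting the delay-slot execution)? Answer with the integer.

#0 addi  $r3, $r3, 5 ; 0/8/1/20
#1 addi  $r2, $r3, 5 ; 0/8/25/20
#2 andi  $r2, $r0, 1 ; 0/8/0/20
#3 bne  $r0, $r3, L10 ; 0/8/0/20 ; →target
#4 andi  $r2, $r3, 3 ; 0/8/0/20
#10 slti  $r1, $r2, 5 ; 0/1/0/20
#11 add  $r3, $r3, $r2 ; 0/1/0/20
#12 slti  $r2, $r2, 3 ; 0/1/1/20

8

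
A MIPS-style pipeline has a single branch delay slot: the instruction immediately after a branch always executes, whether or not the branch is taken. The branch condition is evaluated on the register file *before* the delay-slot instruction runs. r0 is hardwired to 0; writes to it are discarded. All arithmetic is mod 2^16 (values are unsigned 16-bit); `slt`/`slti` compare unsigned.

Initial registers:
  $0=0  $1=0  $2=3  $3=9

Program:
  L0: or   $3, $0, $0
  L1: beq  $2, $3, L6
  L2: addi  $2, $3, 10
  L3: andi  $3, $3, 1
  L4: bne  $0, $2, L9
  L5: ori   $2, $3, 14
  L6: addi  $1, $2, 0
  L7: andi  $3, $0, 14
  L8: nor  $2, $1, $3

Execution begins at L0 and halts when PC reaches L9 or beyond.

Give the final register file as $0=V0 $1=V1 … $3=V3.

$0=0 $1=0 $2=14 $3=0

  step pc=0: or   $3, $0, $0  regs=(0,0,3,0)
  step pc=1: beq  $2, $3, L6  cond=F  regs=(0,0,3,0)
  step pc=2: addi  $2, $3, 10  regs=(0,0,10,0)
  step pc=3: andi  $3, $3, 1  regs=(0,0,10,0)
  step pc=4: bne  $0, $2, L9  cond=T  regs=(0,0,10,0)
  step pc=5: ori   $2, $3, 14  regs=(0,0,14,0)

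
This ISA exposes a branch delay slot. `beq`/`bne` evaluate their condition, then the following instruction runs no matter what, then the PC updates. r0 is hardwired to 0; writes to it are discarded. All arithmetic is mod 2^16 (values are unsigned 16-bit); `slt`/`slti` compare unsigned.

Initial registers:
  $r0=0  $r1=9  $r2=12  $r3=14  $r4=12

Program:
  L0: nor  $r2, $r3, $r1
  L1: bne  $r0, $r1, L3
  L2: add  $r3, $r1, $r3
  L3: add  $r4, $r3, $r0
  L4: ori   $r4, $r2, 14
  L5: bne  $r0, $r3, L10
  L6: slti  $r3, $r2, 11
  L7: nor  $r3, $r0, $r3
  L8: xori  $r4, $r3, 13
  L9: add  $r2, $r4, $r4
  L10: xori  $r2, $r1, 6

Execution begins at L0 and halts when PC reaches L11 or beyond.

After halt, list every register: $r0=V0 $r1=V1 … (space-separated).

  step pc=0: nor  $r2, $r3, $r1  regs=(0,9,65520,14,12)
  step pc=1: bne  $r0, $r1, L3  cond=T  regs=(0,9,65520,14,12)
  step pc=2: add  $r3, $r1, $r3  regs=(0,9,65520,23,12)
  step pc=3: add  $r4, $r3, $r0  regs=(0,9,65520,23,23)
  step pc=4: ori   $r4, $r2, 14  regs=(0,9,65520,23,65534)
  step pc=5: bne  $r0, $r3, L10  cond=T  regs=(0,9,65520,23,65534)
  step pc=6: slti  $r3, $r2, 11  regs=(0,9,65520,0,65534)
  step pc=10: xori  $r2, $r1, 6  regs=(0,9,15,0,65534)

$r0=0 $r1=9 $r2=15 $r3=0 $r4=65534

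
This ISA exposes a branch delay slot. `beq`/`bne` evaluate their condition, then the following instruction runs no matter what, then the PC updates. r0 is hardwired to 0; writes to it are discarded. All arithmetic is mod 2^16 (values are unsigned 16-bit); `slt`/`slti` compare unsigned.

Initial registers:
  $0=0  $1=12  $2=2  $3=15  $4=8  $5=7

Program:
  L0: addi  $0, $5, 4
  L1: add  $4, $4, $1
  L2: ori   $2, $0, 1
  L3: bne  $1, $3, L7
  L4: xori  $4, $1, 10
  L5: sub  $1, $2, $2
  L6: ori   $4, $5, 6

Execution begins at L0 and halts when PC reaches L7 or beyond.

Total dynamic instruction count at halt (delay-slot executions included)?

5

PC=0  addi  $0, $5, 4        | $0=0 $1=12 $2=2 $3=15 $4=8 $5=7
PC=1  add  $4, $4, $1        | $0=0 $1=12 $2=2 $3=15 $4=20 $5=7
PC=2  ori   $2, $0, 1        | $0=0 $1=12 $2=1 $3=15 $4=20 $5=7
PC=3  bne  $1, $3, L7        | $0=0 $1=12 $2=1 $3=15 $4=20 $5=7  [TAKEN]
PC=4  xori  $4, $1, 10       | $0=0 $1=12 $2=1 $3=15 $4=6 $5=7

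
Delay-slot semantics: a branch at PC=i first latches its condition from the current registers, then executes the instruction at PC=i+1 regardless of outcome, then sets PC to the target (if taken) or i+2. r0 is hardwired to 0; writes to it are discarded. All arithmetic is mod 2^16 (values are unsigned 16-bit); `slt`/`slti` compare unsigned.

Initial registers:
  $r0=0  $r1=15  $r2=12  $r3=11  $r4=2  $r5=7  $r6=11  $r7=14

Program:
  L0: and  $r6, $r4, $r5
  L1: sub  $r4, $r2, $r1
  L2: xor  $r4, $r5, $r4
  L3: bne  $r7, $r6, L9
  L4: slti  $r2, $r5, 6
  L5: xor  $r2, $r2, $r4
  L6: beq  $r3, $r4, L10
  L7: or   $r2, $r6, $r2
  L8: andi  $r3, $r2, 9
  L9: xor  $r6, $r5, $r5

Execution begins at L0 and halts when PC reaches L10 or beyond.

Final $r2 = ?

0

#0 and  $r6, $r4, $r5 ; 0/15/12/11/2/7/2/14
#1 sub  $r4, $r2, $r1 ; 0/15/12/11/65533/7/2/14
#2 xor  $r4, $r5, $r4 ; 0/15/12/11/65530/7/2/14
#3 bne  $r7, $r6, L9 ; 0/15/12/11/65530/7/2/14 ; →target
#4 slti  $r2, $r5, 6 ; 0/15/0/11/65530/7/2/14
#9 xor  $r6, $r5, $r5 ; 0/15/0/11/65530/7/0/14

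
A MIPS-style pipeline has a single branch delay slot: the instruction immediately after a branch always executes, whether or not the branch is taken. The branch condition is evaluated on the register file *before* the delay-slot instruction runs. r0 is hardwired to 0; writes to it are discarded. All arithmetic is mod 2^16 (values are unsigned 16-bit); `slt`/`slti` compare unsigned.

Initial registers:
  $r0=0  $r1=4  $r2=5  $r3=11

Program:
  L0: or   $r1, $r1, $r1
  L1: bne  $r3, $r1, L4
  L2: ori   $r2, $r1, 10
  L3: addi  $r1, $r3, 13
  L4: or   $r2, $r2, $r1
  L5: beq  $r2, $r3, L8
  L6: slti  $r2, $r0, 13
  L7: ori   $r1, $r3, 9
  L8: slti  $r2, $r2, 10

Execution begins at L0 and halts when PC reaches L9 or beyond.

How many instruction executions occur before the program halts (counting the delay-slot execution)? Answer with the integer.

8

PC=0  or   $r1, $r1, $r1     | $r0=0 $r1=4 $r2=5 $r3=11
PC=1  bne  $r3, $r1, L4      | $r0=0 $r1=4 $r2=5 $r3=11  [TAKEN]
PC=2  ori   $r2, $r1, 10     | $r0=0 $r1=4 $r2=14 $r3=11
PC=4  or   $r2, $r2, $r1     | $r0=0 $r1=4 $r2=14 $r3=11
PC=5  beq  $r2, $r3, L8      | $r0=0 $r1=4 $r2=14 $r3=11  [not taken]
PC=6  slti  $r2, $r0, 13     | $r0=0 $r1=4 $r2=1 $r3=11
PC=7  ori   $r1, $r3, 9      | $r0=0 $r1=11 $r2=1 $r3=11
PC=8  slti  $r2, $r2, 10     | $r0=0 $r1=11 $r2=1 $r3=11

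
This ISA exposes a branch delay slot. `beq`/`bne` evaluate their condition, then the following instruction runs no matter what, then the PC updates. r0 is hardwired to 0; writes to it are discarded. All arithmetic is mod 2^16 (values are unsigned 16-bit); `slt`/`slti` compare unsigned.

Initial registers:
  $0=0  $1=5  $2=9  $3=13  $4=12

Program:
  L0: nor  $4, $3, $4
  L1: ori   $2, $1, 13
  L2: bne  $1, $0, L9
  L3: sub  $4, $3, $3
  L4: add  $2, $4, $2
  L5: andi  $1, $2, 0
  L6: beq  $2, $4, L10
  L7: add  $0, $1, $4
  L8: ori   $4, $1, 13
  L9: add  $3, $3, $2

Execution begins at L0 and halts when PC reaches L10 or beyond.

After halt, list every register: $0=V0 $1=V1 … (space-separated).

  step pc=0: nor  $4, $3, $4  regs=(0,5,9,13,65522)
  step pc=1: ori   $2, $1, 13  regs=(0,5,13,13,65522)
  step pc=2: bne  $1, $0, L9  cond=T  regs=(0,5,13,13,65522)
  step pc=3: sub  $4, $3, $3  regs=(0,5,13,13,0)
  step pc=9: add  $3, $3, $2  regs=(0,5,13,26,0)

$0=0 $1=5 $2=13 $3=26 $4=0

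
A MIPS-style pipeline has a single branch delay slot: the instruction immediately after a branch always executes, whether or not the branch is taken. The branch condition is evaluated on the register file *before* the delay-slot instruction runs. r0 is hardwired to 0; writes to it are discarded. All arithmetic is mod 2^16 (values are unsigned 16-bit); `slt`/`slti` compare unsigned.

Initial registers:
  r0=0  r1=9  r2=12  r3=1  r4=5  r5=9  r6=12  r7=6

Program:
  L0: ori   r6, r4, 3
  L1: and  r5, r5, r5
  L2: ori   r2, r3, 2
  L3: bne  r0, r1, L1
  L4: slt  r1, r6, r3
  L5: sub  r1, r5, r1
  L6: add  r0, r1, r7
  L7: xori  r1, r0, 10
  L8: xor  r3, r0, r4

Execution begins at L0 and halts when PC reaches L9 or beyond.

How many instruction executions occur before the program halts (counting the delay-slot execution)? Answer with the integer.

  step pc=0: ori   r6, r4, 3  regs=(0,9,12,1,5,9,7,6)
  step pc=1: and  r5, r5, r5  regs=(0,9,12,1,5,9,7,6)
  step pc=2: ori   r2, r3, 2  regs=(0,9,3,1,5,9,7,6)
  step pc=3: bne  r0, r1, L1  cond=T  regs=(0,9,3,1,5,9,7,6)
  step pc=4: slt  r1, r6, r3  regs=(0,0,3,1,5,9,7,6)
  step pc=1: and  r5, r5, r5  regs=(0,0,3,1,5,9,7,6)
  step pc=2: ori   r2, r3, 2  regs=(0,0,3,1,5,9,7,6)
  step pc=3: bne  r0, r1, L1  cond=F  regs=(0,0,3,1,5,9,7,6)
  step pc=4: slt  r1, r6, r3  regs=(0,0,3,1,5,9,7,6)
  step pc=5: sub  r1, r5, r1  regs=(0,9,3,1,5,9,7,6)
  step pc=6: add  r0, r1, r7  regs=(0,9,3,1,5,9,7,6)
  step pc=7: xori  r1, r0, 10  regs=(0,10,3,1,5,9,7,6)
  step pc=8: xor  r3, r0, r4  regs=(0,10,3,5,5,9,7,6)

13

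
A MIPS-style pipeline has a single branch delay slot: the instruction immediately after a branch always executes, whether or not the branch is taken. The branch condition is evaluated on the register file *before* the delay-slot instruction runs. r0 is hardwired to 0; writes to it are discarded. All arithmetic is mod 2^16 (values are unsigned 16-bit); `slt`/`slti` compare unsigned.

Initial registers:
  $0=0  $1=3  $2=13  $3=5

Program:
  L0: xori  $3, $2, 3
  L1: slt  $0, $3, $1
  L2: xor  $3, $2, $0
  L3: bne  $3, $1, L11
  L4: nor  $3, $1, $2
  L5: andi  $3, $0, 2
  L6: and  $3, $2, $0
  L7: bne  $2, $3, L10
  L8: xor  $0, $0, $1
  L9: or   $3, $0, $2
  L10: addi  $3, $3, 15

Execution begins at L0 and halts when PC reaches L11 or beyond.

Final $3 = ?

#0 xori  $3, $2, 3 ; 0/3/13/14
#1 slt  $0, $3, $1 ; 0/3/13/14
#2 xor  $3, $2, $0 ; 0/3/13/13
#3 bne  $3, $1, L11 ; 0/3/13/13 ; →target
#4 nor  $3, $1, $2 ; 0/3/13/65520

65520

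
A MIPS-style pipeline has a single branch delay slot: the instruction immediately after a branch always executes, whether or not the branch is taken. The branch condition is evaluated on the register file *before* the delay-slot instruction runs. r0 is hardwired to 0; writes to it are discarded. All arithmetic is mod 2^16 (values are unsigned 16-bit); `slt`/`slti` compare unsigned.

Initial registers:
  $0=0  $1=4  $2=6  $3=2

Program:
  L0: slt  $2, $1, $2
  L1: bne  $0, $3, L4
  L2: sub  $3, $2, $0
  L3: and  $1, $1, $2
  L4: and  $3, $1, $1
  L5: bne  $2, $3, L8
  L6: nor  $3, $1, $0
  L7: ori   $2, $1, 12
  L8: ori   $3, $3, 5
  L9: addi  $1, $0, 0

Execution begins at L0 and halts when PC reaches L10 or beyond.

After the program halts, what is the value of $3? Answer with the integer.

[0] slt  $2, $1, $2  →  {$0:0, $1:4, $2:1, $3:2}
[1] bne  $0, $3, L4  →  {$0:0, $1:4, $2:1, $3:2}  ⟨branch taken⟩
[2] sub  $3, $2, $0  →  {$0:0, $1:4, $2:1, $3:1}
[4] and  $3, $1, $1  →  {$0:0, $1:4, $2:1, $3:4}
[5] bne  $2, $3, L8  →  {$0:0, $1:4, $2:1, $3:4}  ⟨branch taken⟩
[6] nor  $3, $1, $0  →  {$0:0, $1:4, $2:1, $3:65531}
[8] ori   $3, $3, 5  →  {$0:0, $1:4, $2:1, $3:65535}
[9] addi  $1, $0, 0  →  {$0:0, $1:0, $2:1, $3:65535}

65535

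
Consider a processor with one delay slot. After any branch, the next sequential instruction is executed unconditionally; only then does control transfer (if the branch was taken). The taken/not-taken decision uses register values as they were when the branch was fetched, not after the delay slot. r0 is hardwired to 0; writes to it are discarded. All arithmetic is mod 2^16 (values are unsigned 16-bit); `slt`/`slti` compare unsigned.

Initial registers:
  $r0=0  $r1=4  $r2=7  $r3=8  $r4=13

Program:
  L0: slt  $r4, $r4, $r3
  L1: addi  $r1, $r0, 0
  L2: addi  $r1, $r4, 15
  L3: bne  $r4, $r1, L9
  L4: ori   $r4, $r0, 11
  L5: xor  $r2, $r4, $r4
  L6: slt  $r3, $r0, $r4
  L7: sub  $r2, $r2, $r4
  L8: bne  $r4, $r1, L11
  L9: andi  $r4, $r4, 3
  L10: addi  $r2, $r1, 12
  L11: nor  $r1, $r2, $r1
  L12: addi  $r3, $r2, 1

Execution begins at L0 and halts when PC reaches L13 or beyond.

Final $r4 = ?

PC=0  slt  $r4, $r4, $r3     | $r0=0 $r1=4 $r2=7 $r3=8 $r4=0
PC=1  addi  $r1, $r0, 0      | $r0=0 $r1=0 $r2=7 $r3=8 $r4=0
PC=2  addi  $r1, $r4, 15     | $r0=0 $r1=15 $r2=7 $r3=8 $r4=0
PC=3  bne  $r4, $r1, L9      | $r0=0 $r1=15 $r2=7 $r3=8 $r4=0  [TAKEN]
PC=4  ori   $r4, $r0, 11     | $r0=0 $r1=15 $r2=7 $r3=8 $r4=11
PC=9  andi  $r4, $r4, 3      | $r0=0 $r1=15 $r2=7 $r3=8 $r4=3
PC=10 addi  $r2, $r1, 12     | $r0=0 $r1=15 $r2=27 $r3=8 $r4=3
PC=11 nor  $r1, $r2, $r1     | $r0=0 $r1=65504 $r2=27 $r3=8 $r4=3
PC=12 addi  $r3, $r2, 1      | $r0=0 $r1=65504 $r2=27 $r3=28 $r4=3

3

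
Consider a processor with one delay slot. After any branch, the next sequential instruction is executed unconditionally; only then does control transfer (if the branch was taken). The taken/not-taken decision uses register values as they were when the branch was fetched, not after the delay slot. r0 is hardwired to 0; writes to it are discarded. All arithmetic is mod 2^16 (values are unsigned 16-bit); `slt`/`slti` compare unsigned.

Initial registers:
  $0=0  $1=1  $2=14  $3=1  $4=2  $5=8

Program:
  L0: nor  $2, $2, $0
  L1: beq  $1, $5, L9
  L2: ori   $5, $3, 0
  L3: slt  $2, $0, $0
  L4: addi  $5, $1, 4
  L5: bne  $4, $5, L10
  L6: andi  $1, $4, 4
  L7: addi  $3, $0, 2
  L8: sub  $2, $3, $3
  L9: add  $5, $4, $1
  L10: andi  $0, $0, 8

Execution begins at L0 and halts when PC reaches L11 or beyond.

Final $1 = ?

0

#0 nor  $2, $2, $0 ; 0/1/65521/1/2/8
#1 beq  $1, $5, L9 ; 0/1/65521/1/2/8 ; →fallthru
#2 ori   $5, $3, 0 ; 0/1/65521/1/2/1
#3 slt  $2, $0, $0 ; 0/1/0/1/2/1
#4 addi  $5, $1, 4 ; 0/1/0/1/2/5
#5 bne  $4, $5, L10 ; 0/1/0/1/2/5 ; →target
#6 andi  $1, $4, 4 ; 0/0/0/1/2/5
#10 andi  $0, $0, 8 ; 0/0/0/1/2/5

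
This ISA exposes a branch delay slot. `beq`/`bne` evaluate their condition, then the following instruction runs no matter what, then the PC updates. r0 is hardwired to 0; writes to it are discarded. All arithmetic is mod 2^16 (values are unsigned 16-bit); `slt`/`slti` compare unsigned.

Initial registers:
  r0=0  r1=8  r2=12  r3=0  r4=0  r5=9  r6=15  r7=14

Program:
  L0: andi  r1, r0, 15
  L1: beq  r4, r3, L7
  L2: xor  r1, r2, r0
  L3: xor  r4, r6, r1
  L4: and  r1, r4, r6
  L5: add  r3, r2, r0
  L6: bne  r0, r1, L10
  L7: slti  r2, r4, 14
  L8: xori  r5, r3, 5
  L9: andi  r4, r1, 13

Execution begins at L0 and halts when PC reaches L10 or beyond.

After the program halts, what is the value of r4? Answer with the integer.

[0] andi  r1, r0, 15  →  {r0:0, r1:0, r2:12, r3:0, r4:0, r5:9, r6:15, r7:14}
[1] beq  r4, r3, L7  →  {r0:0, r1:0, r2:12, r3:0, r4:0, r5:9, r6:15, r7:14}  ⟨branch taken⟩
[2] xor  r1, r2, r0  →  {r0:0, r1:12, r2:12, r3:0, r4:0, r5:9, r6:15, r7:14}
[7] slti  r2, r4, 14  →  {r0:0, r1:12, r2:1, r3:0, r4:0, r5:9, r6:15, r7:14}
[8] xori  r5, r3, 5  →  {r0:0, r1:12, r2:1, r3:0, r4:0, r5:5, r6:15, r7:14}
[9] andi  r4, r1, 13  →  {r0:0, r1:12, r2:1, r3:0, r4:12, r5:5, r6:15, r7:14}

12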